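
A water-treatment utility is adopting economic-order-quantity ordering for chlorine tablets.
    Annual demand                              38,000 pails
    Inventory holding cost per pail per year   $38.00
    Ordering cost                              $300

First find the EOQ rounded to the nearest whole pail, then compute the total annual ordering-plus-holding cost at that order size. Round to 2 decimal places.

$29,434.68

Optimal lot size Q* = (2 × 38,000 × $300 / $38)^½ ≈ 774.60 → Q = 775 pails
Ordering: D/Q × S = 38,000/775 × $300 = $14,709.68
Holding:  Q/2 × H = 775/2 × $38 = $14,725.00
Total = $14,709.68 + $14,725.00 = $29,434.68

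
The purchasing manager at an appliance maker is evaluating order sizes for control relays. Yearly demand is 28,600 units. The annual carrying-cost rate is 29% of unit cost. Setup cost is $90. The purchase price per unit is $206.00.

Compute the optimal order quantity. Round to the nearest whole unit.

294 units

Holding cost per unit per year: H = 29% × $206 = $59.7400
Q* = √(2·D·S / H) = √(2·28,600·90 / 59.74) = √86,173.4 ≈ 293.55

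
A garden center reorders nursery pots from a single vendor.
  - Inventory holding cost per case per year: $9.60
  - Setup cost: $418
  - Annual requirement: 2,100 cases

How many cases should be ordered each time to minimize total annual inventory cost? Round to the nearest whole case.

428 cases

Optimal lot size Q* = (2 × 2,100 × $418 / $9.6)^½ ≈ 427.64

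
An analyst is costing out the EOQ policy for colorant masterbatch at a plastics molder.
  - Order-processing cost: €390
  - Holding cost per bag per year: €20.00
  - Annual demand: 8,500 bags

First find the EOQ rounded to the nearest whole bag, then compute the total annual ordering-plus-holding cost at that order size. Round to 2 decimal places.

2DS/H = 2·8,500·390/20 = 331,500.00
EOQ = √331,500.00 ≈ 575.76 → Q = 576 bags
Ordering: D/Q × S = 8,500/576 × €390 = €5,755.21
Holding:  Q/2 × H = 576/2 × €20 = €5,760.00
Total = €5,755.21 + €5,760.00 = €11,515.21

€11,515.21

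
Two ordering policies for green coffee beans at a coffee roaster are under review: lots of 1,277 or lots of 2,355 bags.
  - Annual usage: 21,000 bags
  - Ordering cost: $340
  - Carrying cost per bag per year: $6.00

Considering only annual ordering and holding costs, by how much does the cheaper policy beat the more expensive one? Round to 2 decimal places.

TC(Q) = (D/Q)S + (Q/2)H
TC(1,277) = (21,000/1,277)×340 + (1,277/2)×6 = $9,422.23
TC(2,355) = (21,000/2,355)×340 + (2,355/2)×6 = $10,096.85
Lots of 1,277 are cheaper by $674.62.

$674.62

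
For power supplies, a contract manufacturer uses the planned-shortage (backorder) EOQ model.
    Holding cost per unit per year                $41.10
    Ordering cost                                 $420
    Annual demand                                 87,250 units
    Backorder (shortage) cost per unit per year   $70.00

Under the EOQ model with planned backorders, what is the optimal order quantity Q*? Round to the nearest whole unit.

Basic EOQ = √(2·87,250·420/41.1) = 1,335.369
Backorder adjustment √((H+b)/b) = √((41.1+70)/70) = 1.2598
Q* = 1,335.369 × 1.2598 ≈ 1,682.32

1,682 units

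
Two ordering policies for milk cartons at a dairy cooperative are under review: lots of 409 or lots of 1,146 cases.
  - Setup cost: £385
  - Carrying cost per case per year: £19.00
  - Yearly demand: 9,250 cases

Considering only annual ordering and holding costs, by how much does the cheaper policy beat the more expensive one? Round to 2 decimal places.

Annual cost at Q: ordering D·S/Q plus holding Q·H/2.
TC(409) = (9,250/409)×385 + (409/2)×19 = £12,592.71
TC(1,146) = (9,250/1,146)×385 + (1,146/2)×19 = £13,994.55
|ΔTC| = |£12,592.71 − £13,994.55| = £1,401.84

£1,401.84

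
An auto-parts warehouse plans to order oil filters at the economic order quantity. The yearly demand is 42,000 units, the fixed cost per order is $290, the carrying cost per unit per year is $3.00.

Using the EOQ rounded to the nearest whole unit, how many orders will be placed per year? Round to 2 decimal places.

14.74 orders per year

2DS/H = 2·42,000·290/3 = 8,120,000.00
EOQ = √8,120,000.00 ≈ 2,849.56 → Q = 2,850
Orders per year = D/Q = 42,000 / 2,850 = 14.737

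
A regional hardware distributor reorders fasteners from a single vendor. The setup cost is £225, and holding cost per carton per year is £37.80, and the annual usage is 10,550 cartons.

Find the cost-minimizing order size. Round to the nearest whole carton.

Optimal lot size Q* = (2 × 10,550 × £225 / £37.8)^½ ≈ 354.39

354 cartons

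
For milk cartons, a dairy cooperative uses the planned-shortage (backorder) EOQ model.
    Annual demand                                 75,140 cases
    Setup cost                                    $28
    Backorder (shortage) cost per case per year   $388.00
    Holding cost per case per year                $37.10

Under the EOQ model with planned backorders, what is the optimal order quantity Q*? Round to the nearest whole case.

353 cases

Basic EOQ = √(2·75,140·28/37.1) = 336.777
Backorder adjustment √((H+b)/b) = √((37.1+388)/388) = 1.0467
Q* = 336.777 × 1.0467 ≈ 352.51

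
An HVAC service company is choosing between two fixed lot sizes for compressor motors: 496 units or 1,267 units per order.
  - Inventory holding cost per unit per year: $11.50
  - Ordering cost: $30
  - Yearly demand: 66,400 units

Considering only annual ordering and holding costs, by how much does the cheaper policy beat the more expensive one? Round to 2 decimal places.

$1,989.34

TC(Q) = (D/Q)S + (Q/2)H
TC(496) = (66,400/496)×30 + (496/2)×11.5 = $6,868.13
TC(1,267) = (66,400/1,267)×30 + (1,267/2)×11.5 = $8,857.47
Cheaper: Q = 496.  Difference = $1,989.34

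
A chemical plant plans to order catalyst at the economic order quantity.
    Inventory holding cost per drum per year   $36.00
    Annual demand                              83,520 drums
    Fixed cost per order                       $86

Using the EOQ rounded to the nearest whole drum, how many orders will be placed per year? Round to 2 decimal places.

132.15 orders per year

Optimal lot size Q* = (2 × 83,520 × $86 / $36)^½ ≈ 631.70 → Q = 632
N = D/Q = 83,520/632 ≈ 132.152 orders/yr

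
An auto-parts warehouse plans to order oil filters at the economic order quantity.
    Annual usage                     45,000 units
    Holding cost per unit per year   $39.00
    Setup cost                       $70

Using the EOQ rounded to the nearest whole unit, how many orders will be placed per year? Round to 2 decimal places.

Q* = √(2·D·S / H) = √(2·45,000·70 / 39) = √161,538.5 ≈ 401.92 → Q = 402
Orders per year = D/Q = 45,000 / 402 = 111.940

111.94 orders per year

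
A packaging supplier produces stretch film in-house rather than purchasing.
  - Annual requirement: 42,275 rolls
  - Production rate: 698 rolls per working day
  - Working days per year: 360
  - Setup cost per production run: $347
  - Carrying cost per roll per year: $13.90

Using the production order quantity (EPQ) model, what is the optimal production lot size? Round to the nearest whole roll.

Daily demand d = 42,275/360 = 117.431; p = 698; 1 − d/p = 0.83176
EPQ = √(2DS / (H(1 − d/p)))
    = √(2 × 42,275 × 347 / (13.9 × 0.83176)) ≈ 1,593.00

1,593 rolls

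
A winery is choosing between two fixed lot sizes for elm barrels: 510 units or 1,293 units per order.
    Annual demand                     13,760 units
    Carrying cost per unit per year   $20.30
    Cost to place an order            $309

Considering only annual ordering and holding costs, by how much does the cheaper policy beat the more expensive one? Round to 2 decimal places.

$2,898.86

For each Q, cost = (D/Q)·S + (Q/2)·H.
TC(510) = (13,760/510)×309 + (510/2)×20.3 = $13,513.44
TC(1,293) = (13,760/1,293)×309 + (1,293/2)×20.3 = $16,412.30
Cheaper: Q = 510.  Difference = $2,898.86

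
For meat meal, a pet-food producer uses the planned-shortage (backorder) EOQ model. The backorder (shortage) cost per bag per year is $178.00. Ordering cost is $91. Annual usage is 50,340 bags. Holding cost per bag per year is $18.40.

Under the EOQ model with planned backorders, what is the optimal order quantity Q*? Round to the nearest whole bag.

741 bags

Q* = √(2DS/H) · √((H + b)/b)
   = √(2 × 50,340 × 91 / 18.4) · √((18.4 + 178) / 178)
   = 705.640 × 1.0504 ≈ 741.21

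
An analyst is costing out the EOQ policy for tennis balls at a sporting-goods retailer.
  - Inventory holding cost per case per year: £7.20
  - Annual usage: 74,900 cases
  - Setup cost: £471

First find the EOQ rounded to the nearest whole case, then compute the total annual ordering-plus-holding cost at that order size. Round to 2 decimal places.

£22,538.89

EOQ = √(2DS/H) = √(2 × 74,900 × 471 / 7.2)
    = √(9,799,416.67) ≈ 3,130.40 → Q = 3,130 cases
Orders/yr = 74,900/3,130 = 23.930; ordering cost = 23.930 × £471 = £11,270.89
Average inventory = 3,130/2 = 1565; holding cost = 1565 × £7.2 = £11,268.00
Total = £11,270.89 + £11,268.00 = £22,538.89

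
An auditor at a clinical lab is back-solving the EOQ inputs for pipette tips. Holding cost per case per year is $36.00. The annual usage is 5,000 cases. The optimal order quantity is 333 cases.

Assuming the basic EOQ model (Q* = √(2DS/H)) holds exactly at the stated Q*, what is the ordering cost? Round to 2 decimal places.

$399.20

Since Q* = (2DS/H)^½, squaring gives Q*²·H = 2DS.
S = Q²H / (2D) = 333² × 36 / (2 × 5,000) = 399.2004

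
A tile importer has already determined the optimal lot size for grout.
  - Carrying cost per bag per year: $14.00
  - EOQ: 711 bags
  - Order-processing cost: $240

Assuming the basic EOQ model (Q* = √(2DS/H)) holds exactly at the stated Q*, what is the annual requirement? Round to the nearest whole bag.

14,744 bags per year

Since Q* = (2DS/H)^½, squaring gives Q*²·H = 2DS.
D = Q²H / (2S) = 711² × 14 / (2 × 240) = 14,744.36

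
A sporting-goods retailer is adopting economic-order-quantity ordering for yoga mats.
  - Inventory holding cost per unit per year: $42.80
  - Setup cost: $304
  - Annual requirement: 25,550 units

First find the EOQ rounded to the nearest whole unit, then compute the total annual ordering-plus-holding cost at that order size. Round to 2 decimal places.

$25,785.13

2DS/H = 2·25,550·304/42.8 = 362,953.27
EOQ = √362,953.27 ≈ 602.46 → Q = 602 units
Ordering: D/Q × S = 25,550/602 × $304 = $12,902.33
Holding:  Q/2 × H = 602/2 × $42.8 = $12,882.80
Total = $12,902.33 + $12,882.80 = $25,785.13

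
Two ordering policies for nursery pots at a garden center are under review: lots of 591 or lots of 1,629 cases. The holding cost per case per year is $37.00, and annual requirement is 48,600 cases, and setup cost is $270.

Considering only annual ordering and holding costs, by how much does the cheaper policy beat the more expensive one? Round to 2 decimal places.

$5,055.20

TC(Q) = (D/Q)S + (Q/2)H
TC(591) = (48,600/591)×270 + (591/2)×37 = $33,136.55
TC(1,629) = (48,600/1,629)×270 + (1,629/2)×37 = $38,191.75
Cheaper: Q = 591.  Difference = $5,055.20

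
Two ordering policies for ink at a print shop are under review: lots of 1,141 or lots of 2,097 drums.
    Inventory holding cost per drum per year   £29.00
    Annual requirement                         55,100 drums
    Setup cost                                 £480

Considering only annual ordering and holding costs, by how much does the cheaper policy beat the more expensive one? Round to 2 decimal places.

TC(Q) = (D/Q)S + (Q/2)H
TC(1,141) = (55,100/1,141)×480 + (1,141/2)×29 = £39,724.17
TC(2,097) = (55,100/2,097)×480 + (2,097/2)×29 = £43,018.80
|ΔTC| = |£39,724.17 − £43,018.80| = £3,294.64

£3,294.64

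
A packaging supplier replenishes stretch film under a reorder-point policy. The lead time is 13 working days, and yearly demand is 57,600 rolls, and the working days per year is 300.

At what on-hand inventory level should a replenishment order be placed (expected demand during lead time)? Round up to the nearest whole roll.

2,496 rolls

Daily demand d = 57,600 / 300 = 192.000 rolls/day
Demand during lead time = 192.000 × 13 = 2,496.00
Reorder point = 2,496.00 → round up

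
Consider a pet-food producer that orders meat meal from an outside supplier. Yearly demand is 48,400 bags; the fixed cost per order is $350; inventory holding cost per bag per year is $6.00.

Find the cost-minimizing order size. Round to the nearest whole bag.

2,376 bags

EOQ = √(2DS/H) = √(2 × 48,400 × 350 / 6)
    = √(5,646,666.67) ≈ 2,376.27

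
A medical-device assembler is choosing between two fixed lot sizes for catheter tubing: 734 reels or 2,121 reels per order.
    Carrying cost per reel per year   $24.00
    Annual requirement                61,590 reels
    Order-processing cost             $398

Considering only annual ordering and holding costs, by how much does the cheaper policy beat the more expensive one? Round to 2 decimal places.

Annual cost at Q: ordering D·S/Q plus holding Q·H/2.
TC(734) = (61,590/734)×398 + (734/2)×24 = $42,204.21
TC(2,121) = (61,590/2,121)×398 + (2,121/2)×24 = $37,009.20
Cheaper: Q = 2,121.  Difference = $5,195.01

$5,195.01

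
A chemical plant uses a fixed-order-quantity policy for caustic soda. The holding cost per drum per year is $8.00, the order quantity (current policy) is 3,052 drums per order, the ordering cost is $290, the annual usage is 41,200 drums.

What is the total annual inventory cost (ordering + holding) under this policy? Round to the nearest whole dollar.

$16,123

Annual ordering cost = (D/Q)·S = (41,200/3,052) × 290 = $3,914.81
Annual holding cost  = (Q/2)·H = (3,052/2) × 8 = $12,208.00
Total = $3,914.81 + $12,208.00 = $16,122.81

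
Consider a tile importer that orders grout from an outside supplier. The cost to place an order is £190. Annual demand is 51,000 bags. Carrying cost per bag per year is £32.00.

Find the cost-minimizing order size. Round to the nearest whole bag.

778 bags

Optimal lot size Q* = (2 × 51,000 × £190 / £32)^½ ≈ 778.22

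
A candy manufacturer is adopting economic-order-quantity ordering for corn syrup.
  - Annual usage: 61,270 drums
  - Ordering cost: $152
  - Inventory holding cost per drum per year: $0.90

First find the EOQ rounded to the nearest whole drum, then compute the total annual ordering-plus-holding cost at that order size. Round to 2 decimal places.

$4,094.32

2DS/H = 2·61,270·152/0.9 = 20,695,644.44
EOQ = √20,695,644.44 ≈ 4,549.25 → Q = 4,549 drums
Orders/yr = 61,270/4,549 = 13.469; ordering cost = 13.469 × $152 = $2,047.27
Average inventory = 4,549/2 = 2274.5; holding cost = 2274.5 × $0.9 = $2,047.05
Total = $2,047.27 + $2,047.05 = $4,094.32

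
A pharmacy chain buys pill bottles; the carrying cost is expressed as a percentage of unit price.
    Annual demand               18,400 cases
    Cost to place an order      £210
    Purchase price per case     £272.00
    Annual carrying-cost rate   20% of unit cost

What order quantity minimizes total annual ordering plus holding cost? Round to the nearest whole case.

H = i·C = 0.2 × £272 = £54.4000 per case-year
Optimal lot size Q* = (2 × 18,400 × £210 / £54.4)^½ ≈ 376.91

377 cases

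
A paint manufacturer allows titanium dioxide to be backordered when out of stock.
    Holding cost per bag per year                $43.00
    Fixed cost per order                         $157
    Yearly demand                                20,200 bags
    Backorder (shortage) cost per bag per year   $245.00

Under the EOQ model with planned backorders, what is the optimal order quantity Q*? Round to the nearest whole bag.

Basic EOQ = √(2·20,200·157/43) = 384.066
Backorder adjustment √((H+b)/b) = √((43+245)/245) = 1.0842
Q* = 384.066 × 1.0842 ≈ 416.41

416 bags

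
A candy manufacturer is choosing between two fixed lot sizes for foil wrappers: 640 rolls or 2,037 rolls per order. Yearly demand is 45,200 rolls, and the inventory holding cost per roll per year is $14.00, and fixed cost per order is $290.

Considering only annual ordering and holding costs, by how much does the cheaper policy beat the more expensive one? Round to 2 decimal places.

TC(Q) = (D/Q)S + (Q/2)H
TC(640) = (45,200/640)×290 + (640/2)×14 = $24,961.25
TC(2,037) = (45,200/2,037)×290 + (2,037/2)×14 = $20,693.95
Cheaper: Q = 2,037.  Difference = $4,267.30

$4,267.30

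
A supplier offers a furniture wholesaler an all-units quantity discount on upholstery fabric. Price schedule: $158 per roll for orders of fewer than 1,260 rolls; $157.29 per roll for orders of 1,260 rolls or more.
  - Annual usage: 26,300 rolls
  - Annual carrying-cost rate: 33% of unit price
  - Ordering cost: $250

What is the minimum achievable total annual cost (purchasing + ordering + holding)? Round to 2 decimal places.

H₁ = 33%×$158 = $52.1400;  H₂ = 33%×$157.29 = $51.9057
EOQ₁ = √(2×26,300×250/52.1400) = 502.20  (< 1,260, feasible at tier 1)
EOQ₂ = √(2×26,300×250/51.9057) = 503.33  (< 1,260 → use Q = 1,260 at tier-2 price)
TC(tier 1 (EOQ₁), Q≈502.2) = $4,181,584.75
TC(tier 2, Q≈1,260.0) = $4,174,645.84
Minimum at tier 2: $4,174,645.84

$4,174,645.84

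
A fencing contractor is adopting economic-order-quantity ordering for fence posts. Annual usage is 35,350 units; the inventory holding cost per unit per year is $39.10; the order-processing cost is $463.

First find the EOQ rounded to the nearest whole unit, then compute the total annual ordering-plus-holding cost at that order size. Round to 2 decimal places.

$35,775.74

2DS/H = 2·35,350·463/39.1 = 837,189.26
EOQ = √837,189.26 ≈ 914.98 → Q = 915 units
Ordering: D/Q × S = 35,350/915 × $463 = $17,887.49
Holding:  Q/2 × H = 915/2 × $39.1 = $17,888.25
Total = $17,887.49 + $17,888.25 = $35,775.74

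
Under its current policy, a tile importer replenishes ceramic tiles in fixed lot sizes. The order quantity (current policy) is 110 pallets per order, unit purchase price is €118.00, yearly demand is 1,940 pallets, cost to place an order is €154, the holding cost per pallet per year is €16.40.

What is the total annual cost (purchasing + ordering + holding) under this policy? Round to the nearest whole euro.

€232,538

Orders/yr = 1,940/110 = 17.636; ordering cost = 17.636 × €154 = €2,716.00
Average inventory = 110/2 = 55; holding cost = 55 × €16.4 = €902.00
Purchase cost = D·C = 1,940 × 118 = €228,920.00
Total = €2,716.00 + €902.00 + €228,920.00 = €232,538.00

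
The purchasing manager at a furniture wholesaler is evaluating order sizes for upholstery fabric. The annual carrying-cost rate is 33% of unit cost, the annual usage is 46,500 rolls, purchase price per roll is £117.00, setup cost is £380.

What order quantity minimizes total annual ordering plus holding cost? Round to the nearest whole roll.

Holding cost per roll per year: H = 33% × £117 = £38.6100
EOQ = √(2DS/H) = √(2 × 46,500 × 380 / 38.61)
    = √(915,306.92) ≈ 956.72

957 rolls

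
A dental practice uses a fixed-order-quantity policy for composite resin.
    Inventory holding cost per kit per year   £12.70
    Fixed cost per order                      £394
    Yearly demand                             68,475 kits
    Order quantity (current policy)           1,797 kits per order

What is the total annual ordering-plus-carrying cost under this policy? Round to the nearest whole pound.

£26,424

Orders/yr = 68,475/1,797 = 38.105; ordering cost = 38.105 × £394 = £15,013.44
Average inventory = 1,797/2 = 898.5; holding cost = 898.5 × £12.7 = £11,410.95
Total = £15,013.44 + £11,410.95 = £26,424.39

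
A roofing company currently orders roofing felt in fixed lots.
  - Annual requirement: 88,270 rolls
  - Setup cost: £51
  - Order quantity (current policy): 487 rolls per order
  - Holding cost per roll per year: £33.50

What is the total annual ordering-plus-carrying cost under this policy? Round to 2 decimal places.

£17,401.13

Ordering: D/Q × S = 88,270/487 × £51 = £9,243.88
Holding:  Q/2 × H = 487/2 × £33.5 = £8,157.25
Total = £9,243.88 + £8,157.25 = £17,401.13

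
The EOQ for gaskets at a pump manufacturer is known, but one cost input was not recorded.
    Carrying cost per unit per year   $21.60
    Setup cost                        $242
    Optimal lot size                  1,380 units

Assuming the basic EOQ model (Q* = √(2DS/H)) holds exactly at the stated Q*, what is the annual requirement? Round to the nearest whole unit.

Since Q* = (2DS/H)^½, squaring gives Q*²·H = 2DS.
D = Q²H / (2S) = 1,380² × 21.6 / (2 × 242) = 84,989.75

84,990 units per year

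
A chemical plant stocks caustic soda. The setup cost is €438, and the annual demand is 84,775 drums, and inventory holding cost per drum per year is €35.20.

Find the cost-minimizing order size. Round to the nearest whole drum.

1,452 drums

2DS/H = 2·84,775·438/35.2 = 2,109,741.48
EOQ = √2,109,741.48 ≈ 1,452.49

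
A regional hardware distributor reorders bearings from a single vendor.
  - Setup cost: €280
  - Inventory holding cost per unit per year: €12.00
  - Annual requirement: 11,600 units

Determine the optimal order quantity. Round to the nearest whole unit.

736 units

EOQ = √(2DS/H) = √(2 × 11,600 × 280 / 12)
    = √(541,333.33) ≈ 735.75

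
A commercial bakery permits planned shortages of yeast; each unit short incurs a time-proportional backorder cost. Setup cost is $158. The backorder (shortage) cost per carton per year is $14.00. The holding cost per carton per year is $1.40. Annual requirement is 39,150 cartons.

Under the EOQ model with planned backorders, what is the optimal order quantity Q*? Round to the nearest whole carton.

3,118 cartons

Q* = √(2DS/H) · √((H + b)/b)
   = √(2 × 39,150 × 158 / 1.4) · √((1.4 + 14) / 14)
   = 2,972.661 × 1.0488 ≈ 3,117.75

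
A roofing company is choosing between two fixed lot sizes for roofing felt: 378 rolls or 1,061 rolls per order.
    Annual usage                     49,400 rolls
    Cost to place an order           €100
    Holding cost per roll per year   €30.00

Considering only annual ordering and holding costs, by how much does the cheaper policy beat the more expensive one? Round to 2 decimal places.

TC(Q) = (D/Q)S + (Q/2)H
TC(378) = (49,400/378)×100 + (378/2)×30 = €18,738.78
TC(1,061) = (49,400/1,061)×100 + (1,061/2)×30 = €20,570.98
Cheaper: Q = 378.  Difference = €1,832.20

€1,832.20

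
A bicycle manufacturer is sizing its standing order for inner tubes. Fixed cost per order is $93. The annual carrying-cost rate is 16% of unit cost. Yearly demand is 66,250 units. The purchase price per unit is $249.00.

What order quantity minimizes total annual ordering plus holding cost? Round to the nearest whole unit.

Holding cost per unit per year: H = 16% × $249 = $39.8400
EOQ = √(2DS/H) = √(2 × 66,250 × 93 / 39.84)
    = √(309,299.70) ≈ 556.15

556 units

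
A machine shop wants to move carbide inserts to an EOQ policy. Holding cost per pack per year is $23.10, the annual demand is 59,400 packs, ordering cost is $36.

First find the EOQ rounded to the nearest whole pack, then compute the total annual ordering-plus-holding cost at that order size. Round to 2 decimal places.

$9,939.52

EOQ = √(2DS/H) = √(2 × 59,400 × 36 / 23.1)
    = √(185,142.86) ≈ 430.28 → Q = 430 packs
Annual ordering cost = (D/Q)·S = (59,400/430) × 36 = $4,973.02
Annual holding cost  = (Q/2)·H = (430/2) × 23.1 = $4,966.50
Total = $4,973.02 + $4,966.50 = $9,939.52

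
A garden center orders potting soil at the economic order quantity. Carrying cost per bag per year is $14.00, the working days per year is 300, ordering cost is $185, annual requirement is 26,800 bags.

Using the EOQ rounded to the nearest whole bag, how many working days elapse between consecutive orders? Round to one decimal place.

9.4 days

EOQ = √(2DS/H) = √(2 × 26,800 × 185 / 14)
    = √(708,285.71) ≈ 841.60 → Q = 842 bags
Cycle time = (working days × Q)/D = (300 × 842) / 26,800 = 9.425 days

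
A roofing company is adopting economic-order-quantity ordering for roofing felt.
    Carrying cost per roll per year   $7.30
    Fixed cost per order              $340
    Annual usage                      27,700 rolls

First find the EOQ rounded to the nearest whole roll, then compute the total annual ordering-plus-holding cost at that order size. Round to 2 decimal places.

$11,726.16

Q* = √(2·D·S / H) = √(2·27,700·340 / 7.3) = √2,580,274.0 ≈ 1,606.32 → Q = 1,606 rolls
Annual ordering cost = (D/Q)·S = (27,700/1,606) × 340 = $5,864.26
Annual holding cost  = (Q/2)·H = (1,606/2) × 7.3 = $5,861.90
Total = $5,864.26 + $5,861.90 = $11,726.16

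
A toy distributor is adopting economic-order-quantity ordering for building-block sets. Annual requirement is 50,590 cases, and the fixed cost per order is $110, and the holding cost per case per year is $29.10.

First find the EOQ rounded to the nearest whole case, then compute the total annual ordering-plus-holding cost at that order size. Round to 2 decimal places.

Optimal lot size Q* = (2 × 50,590 × $110 / $29.1)^½ ≈ 618.44 → Q = 618 cases
Orders/yr = 50,590/618 = 81.861; ordering cost = 81.861 × $110 = $9,004.69
Average inventory = 618/2 = 309; holding cost = 309 × $29.1 = $8,991.90
Total = $9,004.69 + $8,991.90 = $17,996.59

$17,996.59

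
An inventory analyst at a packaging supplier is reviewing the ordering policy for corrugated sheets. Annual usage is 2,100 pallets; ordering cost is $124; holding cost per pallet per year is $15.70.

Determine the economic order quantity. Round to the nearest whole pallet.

182 pallets

EOQ = √(2DS/H) = √(2 × 2,100 × 124 / 15.7)
    = √(33,171.97) ≈ 182.13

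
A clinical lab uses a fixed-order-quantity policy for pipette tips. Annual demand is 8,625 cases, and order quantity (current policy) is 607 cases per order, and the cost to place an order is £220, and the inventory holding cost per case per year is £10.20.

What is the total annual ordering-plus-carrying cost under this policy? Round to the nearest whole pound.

£6,222

Orders/yr = 8,625/607 = 14.209; ordering cost = 14.209 × £220 = £3,126.03
Average inventory = 607/2 = 303.5; holding cost = 303.5 × £10.2 = £3,095.70
Total = £3,126.03 + £3,095.70 = £6,221.73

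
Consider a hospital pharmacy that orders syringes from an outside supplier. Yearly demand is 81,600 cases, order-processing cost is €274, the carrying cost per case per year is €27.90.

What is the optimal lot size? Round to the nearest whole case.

Optimal lot size Q* = (2 × 81,600 × €274 / €27.9)^½ ≈ 1,266.00

1,266 cases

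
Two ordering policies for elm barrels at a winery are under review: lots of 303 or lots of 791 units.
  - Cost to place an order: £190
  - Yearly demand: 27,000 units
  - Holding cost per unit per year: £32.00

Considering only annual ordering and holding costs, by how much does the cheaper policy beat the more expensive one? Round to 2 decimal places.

Annual cost at Q: ordering D·S/Q plus holding Q·H/2.
TC(303) = (27,000/303)×190 + (303/2)×32 = £21,778.69
TC(791) = (27,000/791)×190 + (791/2)×32 = £19,141.46
Lots of 791 are cheaper by £2,637.23.

£2,637.23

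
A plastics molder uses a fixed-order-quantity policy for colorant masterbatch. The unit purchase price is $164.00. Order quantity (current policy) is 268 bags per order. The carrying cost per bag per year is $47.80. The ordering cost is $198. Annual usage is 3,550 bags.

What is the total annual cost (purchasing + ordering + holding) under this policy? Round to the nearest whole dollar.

Annual ordering cost = (D/Q)·S = (3,550/268) × 198 = $2,622.76
Annual holding cost  = (Q/2)·H = (268/2) × 47.8 = $6,405.20
Purchase cost = D·C = 3,550 × 164 = $582,200.00
Total = $2,622.76 + $6,405.20 + $582,200.00 = $591,227.96

$591,228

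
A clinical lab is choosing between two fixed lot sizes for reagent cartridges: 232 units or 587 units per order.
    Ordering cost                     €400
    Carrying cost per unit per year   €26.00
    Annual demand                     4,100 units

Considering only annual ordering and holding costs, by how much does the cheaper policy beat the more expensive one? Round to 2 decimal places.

TC(Q) = (D/Q)S + (Q/2)H
TC(232) = (4,100/232)×400 + (232/2)×26 = €10,084.97
TC(587) = (4,100/587)×400 + (587/2)×26 = €10,424.87
|ΔTC| = |€10,084.97 − €10,424.87| = €339.90

€339.90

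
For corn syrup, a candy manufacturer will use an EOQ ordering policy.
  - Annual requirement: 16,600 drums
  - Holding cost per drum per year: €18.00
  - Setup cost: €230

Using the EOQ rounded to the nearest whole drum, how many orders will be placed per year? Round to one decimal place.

25.5 orders per year

2DS/H = 2·16,600·230/18 = 424,222.22
EOQ = √424,222.22 ≈ 651.32 → Q = 651
N = D/Q = 16,600/651 ≈ 25.499 orders/yr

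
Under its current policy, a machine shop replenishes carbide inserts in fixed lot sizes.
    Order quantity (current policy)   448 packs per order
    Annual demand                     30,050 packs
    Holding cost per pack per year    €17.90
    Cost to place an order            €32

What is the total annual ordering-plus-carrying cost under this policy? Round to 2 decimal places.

€6,156.03

Ordering: D/Q × S = 30,050/448 × €32 = €2,146.43
Holding:  Q/2 × H = 448/2 × €17.9 = €4,009.60
Total = €2,146.43 + €4,009.60 = €6,156.03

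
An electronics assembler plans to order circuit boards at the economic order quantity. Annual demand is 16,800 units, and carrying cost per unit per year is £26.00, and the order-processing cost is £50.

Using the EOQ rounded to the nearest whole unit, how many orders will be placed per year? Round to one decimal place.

66.1 orders per year

EOQ = √(2DS/H) = √(2 × 16,800 × 50 / 26)
    = √(64,615.38) ≈ 254.20 → Q = 254
Orders per year = D/Q = 16,800 / 254 = 66.142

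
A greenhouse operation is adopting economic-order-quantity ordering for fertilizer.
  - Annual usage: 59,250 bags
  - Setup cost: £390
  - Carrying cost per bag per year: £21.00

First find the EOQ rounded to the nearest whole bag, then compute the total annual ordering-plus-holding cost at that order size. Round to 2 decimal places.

Optimal lot size Q* = (2 × 59,250 × £390 / £21)^½ ≈ 1,483.48 → Q = 1,483 bags
Ordering: D/Q × S = 59,250/1,483 × £390 = £15,581.59
Holding:  Q/2 × H = 1,483/2 × £21 = £15,571.50
Total = £15,581.59 + £15,571.50 = £31,153.09

£31,153.09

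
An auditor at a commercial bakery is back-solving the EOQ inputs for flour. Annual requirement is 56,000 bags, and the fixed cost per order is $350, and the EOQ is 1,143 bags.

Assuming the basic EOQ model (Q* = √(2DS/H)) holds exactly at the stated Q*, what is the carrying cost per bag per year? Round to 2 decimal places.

EOQ relation: Q² = 2DS/H, so rearrange for the unknown.
H = 2DS / Q² = 2 × 56,000 × 350 / 1,143² = 30.0050

$30.00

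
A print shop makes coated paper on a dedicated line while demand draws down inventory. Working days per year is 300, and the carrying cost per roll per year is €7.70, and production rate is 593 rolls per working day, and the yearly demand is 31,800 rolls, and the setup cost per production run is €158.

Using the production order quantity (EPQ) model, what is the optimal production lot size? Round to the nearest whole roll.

1,261 rolls

Daily demand d = 31,800/300 = 106.000; p = 593; 1 − d/p = 0.82125
EPQ = √(2DS / (H(1 − d/p)))
    = √(2 × 31,800 × 158 / (7.7 × 0.82125)) ≈ 1,260.59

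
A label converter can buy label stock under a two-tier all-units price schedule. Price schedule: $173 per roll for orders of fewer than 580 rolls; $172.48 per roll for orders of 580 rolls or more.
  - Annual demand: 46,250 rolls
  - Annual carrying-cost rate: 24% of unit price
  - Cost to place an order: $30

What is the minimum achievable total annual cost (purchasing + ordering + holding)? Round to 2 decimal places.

H₁ = 24%×$173 = $41.5200;  H₂ = 24%×$172.48 = $41.3952
EOQ₁ = √(2×46,250×30/41.5200) = 258.53  (< 580, feasible at tier 1)
EOQ₂ = √(2×46,250×30/41.3952) = 258.91  (< 580 → use Q = 580 at tier-2 price)
TC(tier 1 (EOQ₁), Q≈258.5) = $8,011,983.96
TC(tier 2, Q≈580.0) = $7,991,596.85
Minimum at tier 2: $7,991,596.85

$7,991,596.85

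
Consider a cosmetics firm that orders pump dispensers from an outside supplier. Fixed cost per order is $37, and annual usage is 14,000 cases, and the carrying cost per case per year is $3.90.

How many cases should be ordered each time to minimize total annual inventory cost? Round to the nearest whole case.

EOQ = √(2DS/H) = √(2 × 14,000 × 37 / 3.9)
    = √(265,641.03) ≈ 515.40

515 cases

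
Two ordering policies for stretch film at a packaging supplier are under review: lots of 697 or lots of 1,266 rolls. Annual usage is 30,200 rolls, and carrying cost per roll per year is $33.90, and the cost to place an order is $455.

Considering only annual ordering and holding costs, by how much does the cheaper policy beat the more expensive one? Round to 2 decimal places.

$783.93

TC(Q) = (D/Q)S + (Q/2)H
TC(697) = (30,200/697)×455 + (697/2)×33.9 = $31,528.64
TC(1,266) = (30,200/1,266)×455 + (1,266/2)×33.9 = $32,312.57
|ΔTC| = |$31,528.64 − $32,312.57| = $783.93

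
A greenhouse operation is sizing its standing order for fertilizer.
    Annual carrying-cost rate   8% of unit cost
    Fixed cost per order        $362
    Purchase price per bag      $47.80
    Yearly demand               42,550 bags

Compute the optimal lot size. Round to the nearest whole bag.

2,838 bags

H = i·C = 0.08 × $47.8 = $3.8240 per bag-year
EOQ = √(2DS/H) = √(2 × 42,550 × 362 / 3.824)
    = √(8,056,014.64) ≈ 2,838.31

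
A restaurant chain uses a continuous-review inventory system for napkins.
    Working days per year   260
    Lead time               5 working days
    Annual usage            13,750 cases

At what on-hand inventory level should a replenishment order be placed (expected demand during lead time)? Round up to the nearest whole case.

265 cases

Daily demand d = 13,750 / 260 = 52.885 cases/day
Demand during lead time = 52.885 × 5 = 264.42
Reorder point = 264.42 → round up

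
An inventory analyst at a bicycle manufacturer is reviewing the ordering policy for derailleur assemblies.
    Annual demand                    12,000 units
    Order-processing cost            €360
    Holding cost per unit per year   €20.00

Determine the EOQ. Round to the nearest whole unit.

657 units

Optimal lot size Q* = (2 × 12,000 × €360 / €20)^½ ≈ 657.27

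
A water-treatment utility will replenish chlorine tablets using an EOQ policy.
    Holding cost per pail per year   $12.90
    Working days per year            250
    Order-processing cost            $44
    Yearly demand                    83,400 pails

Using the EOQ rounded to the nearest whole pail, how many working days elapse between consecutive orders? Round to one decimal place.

EOQ = √(2DS/H) = √(2 × 83,400 × 44 / 12.9)
    = √(568,930.23) ≈ 754.27 → Q = 754 pails
Cycle time = (working days × Q)/D = (250 × 754) / 83,400 = 2.260 days

2.3 days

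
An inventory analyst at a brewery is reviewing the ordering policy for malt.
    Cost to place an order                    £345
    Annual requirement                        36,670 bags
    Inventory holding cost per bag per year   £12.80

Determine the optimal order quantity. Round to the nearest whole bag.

Q* = √(2·D·S / H) = √(2·36,670·345 / 12.8) = √1,976,742.2 ≈ 1,405.97

1,406 bags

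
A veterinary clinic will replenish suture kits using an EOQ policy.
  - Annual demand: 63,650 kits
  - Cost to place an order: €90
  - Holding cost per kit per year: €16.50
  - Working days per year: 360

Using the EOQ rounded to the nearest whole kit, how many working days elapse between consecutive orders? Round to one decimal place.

2DS/H = 2·63,650·90/16.5 = 694,363.64
EOQ = √694,363.64 ≈ 833.28 → Q = 833 kits
Days between orders = 360 / (D/Q) = 360 / 76.411 ≈ 4.711

4.7 days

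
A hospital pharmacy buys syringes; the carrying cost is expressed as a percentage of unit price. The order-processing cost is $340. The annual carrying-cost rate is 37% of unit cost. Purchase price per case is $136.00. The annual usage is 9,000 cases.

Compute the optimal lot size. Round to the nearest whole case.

349 cases

Holding cost per case per year: H = 37% × $136 = $50.3200
Optimal lot size Q* = (2 × 9,000 × $340 / $50.32)^½ ≈ 348.74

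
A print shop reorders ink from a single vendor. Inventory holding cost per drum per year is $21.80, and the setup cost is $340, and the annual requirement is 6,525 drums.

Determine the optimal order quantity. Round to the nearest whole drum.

EOQ = √(2DS/H) = √(2 × 6,525 × 340 / 21.8)
    = √(203,532.11) ≈ 451.15

451 drums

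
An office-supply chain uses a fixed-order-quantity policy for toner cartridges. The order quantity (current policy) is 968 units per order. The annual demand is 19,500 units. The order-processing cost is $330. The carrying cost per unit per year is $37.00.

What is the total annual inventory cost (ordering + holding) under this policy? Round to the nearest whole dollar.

Annual ordering cost = (D/Q)·S = (19,500/968) × 330 = $6,647.73
Annual holding cost  = (Q/2)·H = (968/2) × 37 = $17,908.00
Total = $6,647.73 + $17,908.00 = $24,555.73

$24,556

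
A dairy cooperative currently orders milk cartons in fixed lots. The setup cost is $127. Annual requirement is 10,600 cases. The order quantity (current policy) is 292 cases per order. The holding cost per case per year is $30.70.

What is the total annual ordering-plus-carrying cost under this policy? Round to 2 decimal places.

$9,092.47

Annual ordering cost = (D/Q)·S = (10,600/292) × 127 = $4,610.27
Annual holding cost  = (Q/2)·H = (292/2) × 30.7 = $4,482.20
Total = $4,610.27 + $4,482.20 = $9,092.47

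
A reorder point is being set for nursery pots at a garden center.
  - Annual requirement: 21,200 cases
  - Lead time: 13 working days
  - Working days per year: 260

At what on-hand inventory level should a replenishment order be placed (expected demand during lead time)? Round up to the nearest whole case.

1,060 cases

Daily demand d = 21,200 / 260 = 81.538 cases/day
Demand during lead time = 81.538 × 13 = 1,060.00
Reorder point = 1,060.00 → round up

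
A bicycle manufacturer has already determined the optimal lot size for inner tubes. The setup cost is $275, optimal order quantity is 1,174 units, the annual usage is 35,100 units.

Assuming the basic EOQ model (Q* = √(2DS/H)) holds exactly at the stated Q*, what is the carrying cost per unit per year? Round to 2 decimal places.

$14.01

Since Q* = (2DS/H)^½, squaring gives Q*²·H = 2DS.
H = 2DS / Q² = 2 × 35,100 × 275 / 1,174² = 14.0066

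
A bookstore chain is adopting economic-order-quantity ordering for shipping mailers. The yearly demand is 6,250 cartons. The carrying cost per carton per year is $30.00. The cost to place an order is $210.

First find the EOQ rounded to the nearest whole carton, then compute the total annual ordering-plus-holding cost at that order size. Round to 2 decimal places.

2DS/H = 2·6,250·210/30 = 87,500.00
EOQ = √87,500.00 ≈ 295.80 → Q = 296 cartons
Ordering: D/Q × S = 6,250/296 × $210 = $4,434.12
Holding:  Q/2 × H = 296/2 × $30 = $4,440.00
Total = $4,434.12 + $4,440.00 = $8,874.12

$8,874.12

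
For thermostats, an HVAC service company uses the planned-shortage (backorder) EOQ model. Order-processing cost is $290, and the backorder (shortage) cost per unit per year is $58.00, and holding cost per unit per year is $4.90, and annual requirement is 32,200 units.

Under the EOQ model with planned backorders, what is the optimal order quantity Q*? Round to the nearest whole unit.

2,033 units

Basic EOQ = √(2·32,200·290/4.9) = 1,952.288
Backorder adjustment √((H+b)/b) = √((4.9+58)/58) = 1.0414
Q* = 1,952.288 × 1.0414 ≈ 2,033.08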